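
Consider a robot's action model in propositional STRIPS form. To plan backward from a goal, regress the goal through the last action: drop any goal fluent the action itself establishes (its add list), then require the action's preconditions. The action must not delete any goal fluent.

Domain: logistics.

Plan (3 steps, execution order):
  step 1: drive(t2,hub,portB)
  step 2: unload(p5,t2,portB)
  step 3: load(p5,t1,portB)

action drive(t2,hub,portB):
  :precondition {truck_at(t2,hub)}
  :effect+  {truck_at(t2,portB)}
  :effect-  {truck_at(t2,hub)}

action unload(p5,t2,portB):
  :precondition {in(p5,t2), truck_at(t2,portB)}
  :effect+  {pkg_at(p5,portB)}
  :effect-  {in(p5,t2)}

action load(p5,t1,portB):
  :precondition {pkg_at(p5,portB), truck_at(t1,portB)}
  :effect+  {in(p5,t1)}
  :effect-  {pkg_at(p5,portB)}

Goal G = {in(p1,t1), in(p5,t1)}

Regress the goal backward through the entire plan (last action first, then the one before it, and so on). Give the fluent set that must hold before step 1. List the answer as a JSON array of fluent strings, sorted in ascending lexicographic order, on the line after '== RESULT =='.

Regress step by step:
  through step 3 (load(p5,t1,portB)): drop {in(p5,t1)}, keep {in(p1,t1)}, require {pkg_at(p5,portB), truck_at(t1,portB)}
    → {in(p1,t1), pkg_at(p5,portB), truck_at(t1,portB)}
  through step 2 (unload(p5,t2,portB)): drop {pkg_at(p5,portB)}, keep {in(p1,t1), truck_at(t1,portB)}, require {in(p5,t2), truck_at(t2,portB)}
    → {in(p1,t1), in(p5,t2), truck_at(t1,portB), truck_at(t2,portB)}
  through step 1 (drive(t2,hub,portB)): drop {truck_at(t2,portB)}, keep {in(p1,t1), in(p5,t2), truck_at(t1,portB)}, require {truck_at(t2,hub)}
    → {in(p1,t1), in(p5,t2), truck_at(t1,portB), truck_at(t2,hub)}

== RESULT ==
["in(p1,t1)", "in(p5,t2)", "truck_at(t1,portB)", "truck_at(t2,hub)"]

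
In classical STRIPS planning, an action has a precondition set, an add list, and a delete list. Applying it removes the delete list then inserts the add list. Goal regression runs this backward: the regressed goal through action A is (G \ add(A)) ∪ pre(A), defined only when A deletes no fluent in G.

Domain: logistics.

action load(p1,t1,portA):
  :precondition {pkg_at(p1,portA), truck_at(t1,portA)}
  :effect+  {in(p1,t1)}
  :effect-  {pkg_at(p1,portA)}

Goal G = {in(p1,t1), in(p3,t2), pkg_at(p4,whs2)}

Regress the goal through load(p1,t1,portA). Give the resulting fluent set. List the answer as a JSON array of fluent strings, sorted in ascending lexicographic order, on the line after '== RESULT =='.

Regress:
  G ∩ del = {}  (empty — regression defined)
  G \ add = {in(p1,t1), in(p3,t2), pkg_at(p4,whs2)} \ {in(p1,t1)} = {in(p3,t2), pkg_at(p4,whs2)}
  ∪ pre   = {in(p3,t2), pkg_at(p4,whs2)} ∪ {pkg_at(p1,portA), truck_at(t1,portA)}
          = {in(p3,t2), pkg_at(p1,portA), pkg_at(p4,whs2), truck_at(t1,portA)}

== RESULT ==
["in(p3,t2)", "pkg_at(p1,portA)", "pkg_at(p4,whs2)", "truck_at(t1,portA)"]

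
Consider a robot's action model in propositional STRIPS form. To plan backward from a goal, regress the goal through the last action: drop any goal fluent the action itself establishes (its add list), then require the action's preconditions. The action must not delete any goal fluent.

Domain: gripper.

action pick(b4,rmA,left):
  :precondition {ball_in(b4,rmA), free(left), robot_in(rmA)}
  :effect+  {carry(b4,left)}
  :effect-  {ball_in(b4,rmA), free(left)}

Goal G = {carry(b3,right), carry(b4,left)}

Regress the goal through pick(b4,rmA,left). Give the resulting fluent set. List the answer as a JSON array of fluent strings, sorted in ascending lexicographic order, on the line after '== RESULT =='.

Compute (G \ add) ∪ pre:
  G ∩ del = {}  (empty — regression defined)
  G \ add = {carry(b3,right), carry(b4,left)} \ {carry(b4,left)} = {carry(b3,right)}
  ∪ pre   = {carry(b3,right)} ∪ {ball_in(b4,rmA), free(left), robot_in(rmA)}
          = {ball_in(b4,rmA), carry(b3,right), free(left), robot_in(rmA)}

== RESULT ==
["ball_in(b4,rmA)", "carry(b3,right)", "free(left)", "robot_in(rmA)"]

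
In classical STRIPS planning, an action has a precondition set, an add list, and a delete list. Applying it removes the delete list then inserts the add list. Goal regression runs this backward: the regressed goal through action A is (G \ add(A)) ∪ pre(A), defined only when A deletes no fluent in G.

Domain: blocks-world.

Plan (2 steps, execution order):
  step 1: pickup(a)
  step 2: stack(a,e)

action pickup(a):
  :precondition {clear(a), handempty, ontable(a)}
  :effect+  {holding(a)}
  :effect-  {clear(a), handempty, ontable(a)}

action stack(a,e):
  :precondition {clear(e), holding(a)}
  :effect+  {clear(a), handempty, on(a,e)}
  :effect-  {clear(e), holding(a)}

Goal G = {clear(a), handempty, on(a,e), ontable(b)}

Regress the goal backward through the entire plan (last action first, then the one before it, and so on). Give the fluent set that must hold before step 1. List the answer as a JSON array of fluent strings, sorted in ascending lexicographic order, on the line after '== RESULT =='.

Work backward from the goal:
  through step 2 (stack(a,e)): drop {clear(a), handempty, on(a,e)}, keep {ontable(b)}, require {clear(e), holding(a)}
    → {clear(e), holding(a), ontable(b)}
  through step 1 (pickup(a)): drop {holding(a)}, keep {clear(e), ontable(b)}, require {clear(a), handempty, ontable(a)}
    → {clear(a), clear(e), handempty, ontable(a), ontable(b)}

== RESULT ==
["clear(a)", "clear(e)", "handempty", "ontable(a)", "ontable(b)"]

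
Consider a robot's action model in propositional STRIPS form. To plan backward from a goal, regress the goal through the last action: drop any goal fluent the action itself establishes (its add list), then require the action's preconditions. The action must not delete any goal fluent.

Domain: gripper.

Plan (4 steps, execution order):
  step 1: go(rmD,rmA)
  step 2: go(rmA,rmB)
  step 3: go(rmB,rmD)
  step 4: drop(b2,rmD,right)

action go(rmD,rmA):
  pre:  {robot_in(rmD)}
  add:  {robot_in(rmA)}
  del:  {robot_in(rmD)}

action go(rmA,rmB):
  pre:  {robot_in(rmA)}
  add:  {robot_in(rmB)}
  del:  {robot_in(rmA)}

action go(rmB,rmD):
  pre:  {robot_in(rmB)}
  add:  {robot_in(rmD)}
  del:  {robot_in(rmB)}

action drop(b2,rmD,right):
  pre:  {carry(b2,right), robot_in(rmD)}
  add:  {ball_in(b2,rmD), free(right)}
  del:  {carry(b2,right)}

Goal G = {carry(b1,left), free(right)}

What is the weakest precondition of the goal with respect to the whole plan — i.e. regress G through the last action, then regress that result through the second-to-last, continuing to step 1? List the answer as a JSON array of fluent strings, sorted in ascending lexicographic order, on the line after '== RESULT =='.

Work backward from the goal:
  through step 4 (drop(b2,rmD,right)): drop {free(right)}, keep {carry(b1,left)}, require {carry(b2,right), robot_in(rmD)}
    → {carry(b1,left), carry(b2,right), robot_in(rmD)}
  through step 3 (go(rmB,rmD)): drop {robot_in(rmD)}, keep {carry(b1,left), carry(b2,right)}, require {robot_in(rmB)}
    → {carry(b1,left), carry(b2,right), robot_in(rmB)}
  through step 2 (go(rmA,rmB)): drop {robot_in(rmB)}, keep {carry(b1,left), carry(b2,right)}, require {robot_in(rmA)}
    → {carry(b1,left), carry(b2,right), robot_in(rmA)}
  through step 1 (go(rmD,rmA)): drop {robot_in(rmA)}, keep {carry(b1,left), carry(b2,right)}, require {robot_in(rmD)}
    → {carry(b1,left), carry(b2,right), robot_in(rmD)}

== RESULT ==
["carry(b1,left)", "carry(b2,right)", "robot_in(rmD)"]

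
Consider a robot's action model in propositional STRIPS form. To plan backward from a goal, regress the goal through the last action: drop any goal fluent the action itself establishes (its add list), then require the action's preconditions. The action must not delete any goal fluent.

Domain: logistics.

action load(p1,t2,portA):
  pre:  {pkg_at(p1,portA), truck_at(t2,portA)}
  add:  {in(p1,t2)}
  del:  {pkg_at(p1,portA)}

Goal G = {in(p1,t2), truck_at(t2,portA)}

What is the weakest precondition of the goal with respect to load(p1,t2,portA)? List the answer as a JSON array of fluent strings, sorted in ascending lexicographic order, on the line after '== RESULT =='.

Compute (G \ add) ∪ pre:
  G ∩ del = {}  (empty — regression defined)
  G \ add = {in(p1,t2), truck_at(t2,portA)} \ {in(p1,t2)} = {truck_at(t2,portA)}
  ∪ pre   = {truck_at(t2,portA)} ∪ {pkg_at(p1,portA), truck_at(t2,portA)}
          = {pkg_at(p1,portA), truck_at(t2,portA)}

== RESULT ==
["pkg_at(p1,portA)", "truck_at(t2,portA)"]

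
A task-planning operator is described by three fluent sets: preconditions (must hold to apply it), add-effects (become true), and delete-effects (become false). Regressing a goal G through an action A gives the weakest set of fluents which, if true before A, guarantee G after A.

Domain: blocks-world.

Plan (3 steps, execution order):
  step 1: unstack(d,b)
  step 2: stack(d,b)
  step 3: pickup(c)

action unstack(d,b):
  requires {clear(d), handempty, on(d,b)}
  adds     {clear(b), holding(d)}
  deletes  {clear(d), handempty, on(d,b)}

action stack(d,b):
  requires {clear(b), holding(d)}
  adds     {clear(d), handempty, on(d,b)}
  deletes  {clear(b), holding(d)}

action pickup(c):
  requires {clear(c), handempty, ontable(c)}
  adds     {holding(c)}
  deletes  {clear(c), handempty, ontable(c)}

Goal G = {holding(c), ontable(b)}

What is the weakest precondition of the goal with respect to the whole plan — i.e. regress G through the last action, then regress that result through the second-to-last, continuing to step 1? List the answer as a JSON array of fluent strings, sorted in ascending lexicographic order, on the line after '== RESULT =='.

Work backward from the goal:
  through step 3 (pickup(c)): drop {holding(c)}, keep {ontable(b)}, require {clear(c), handempty, ontable(c)}
    → {clear(c), handempty, ontable(b), ontable(c)}
  through step 2 (stack(d,b)): drop {handempty}, keep {clear(c), ontable(b), ontable(c)}, require {clear(b), holding(d)}
    → {clear(b), clear(c), holding(d), ontable(b), ontable(c)}
  through step 1 (unstack(d,b)): drop {clear(b), holding(d)}, keep {clear(c), ontable(b), ontable(c)}, require {clear(d), handempty, on(d,b)}
    → {clear(c), clear(d), handempty, on(d,b), ontable(b), ontable(c)}

== RESULT ==
["clear(c)", "clear(d)", "handempty", "on(d,b)", "ontable(b)", "ontable(c)"]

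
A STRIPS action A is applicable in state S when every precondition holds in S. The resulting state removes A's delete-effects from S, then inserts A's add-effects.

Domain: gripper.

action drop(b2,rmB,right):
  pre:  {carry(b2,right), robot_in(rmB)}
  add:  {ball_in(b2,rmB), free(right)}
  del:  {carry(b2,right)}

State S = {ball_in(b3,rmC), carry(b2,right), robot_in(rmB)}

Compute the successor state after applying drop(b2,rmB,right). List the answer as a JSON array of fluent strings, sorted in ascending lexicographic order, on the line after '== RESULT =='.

Progress:
  pre ⊆ S: {carry(b2,right), robot_in(rmB)} ⊆ S  — applicable
  S \ del = {ball_in(b3,rmC), robot_in(rmB)}
  ∪ add   = {ball_in(b2,rmB), ball_in(b3,rmC), free(right), robot_in(rmB)}

== RESULT ==
["ball_in(b2,rmB)", "ball_in(b3,rmC)", "free(right)", "robot_in(rmB)"]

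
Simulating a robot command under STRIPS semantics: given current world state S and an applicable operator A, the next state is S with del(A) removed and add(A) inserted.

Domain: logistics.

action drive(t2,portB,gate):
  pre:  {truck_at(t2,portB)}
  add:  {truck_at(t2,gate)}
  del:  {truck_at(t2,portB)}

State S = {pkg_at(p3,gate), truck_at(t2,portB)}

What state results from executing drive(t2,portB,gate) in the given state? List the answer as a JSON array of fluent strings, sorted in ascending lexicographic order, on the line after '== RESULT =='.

Compute (S \ del) ∪ add:
  pre ⊆ S: {truck_at(t2,portB)} ⊆ S  — applicable
  S \ del = {pkg_at(p3,gate)}
  ∪ add   = {pkg_at(p3,gate), truck_at(t2,gate)}

== RESULT ==
["pkg_at(p3,gate)", "truck_at(t2,gate)"]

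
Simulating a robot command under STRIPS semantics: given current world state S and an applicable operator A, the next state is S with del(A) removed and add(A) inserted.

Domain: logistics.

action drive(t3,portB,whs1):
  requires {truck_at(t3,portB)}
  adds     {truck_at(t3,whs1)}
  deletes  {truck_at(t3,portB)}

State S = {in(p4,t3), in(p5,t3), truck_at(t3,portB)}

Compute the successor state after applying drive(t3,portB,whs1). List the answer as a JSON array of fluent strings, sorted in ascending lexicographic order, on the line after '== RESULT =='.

Progress:
  pre ⊆ S: {truck_at(t3,portB)} ⊆ S  — applicable
  S \ del = {in(p4,t3), in(p5,t3)}
  ∪ add   = {in(p4,t3), in(p5,t3), truck_at(t3,whs1)}

== RESULT ==
["in(p4,t3)", "in(p5,t3)", "truck_at(t3,whs1)"]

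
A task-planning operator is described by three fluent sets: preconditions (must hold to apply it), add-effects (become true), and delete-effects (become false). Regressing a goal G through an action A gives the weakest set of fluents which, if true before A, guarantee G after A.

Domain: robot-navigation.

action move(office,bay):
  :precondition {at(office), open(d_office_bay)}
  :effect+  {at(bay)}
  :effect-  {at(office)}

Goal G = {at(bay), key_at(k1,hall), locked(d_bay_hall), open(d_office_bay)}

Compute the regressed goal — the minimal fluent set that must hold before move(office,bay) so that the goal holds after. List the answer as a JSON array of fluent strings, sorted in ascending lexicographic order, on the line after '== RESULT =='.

Compute (G \ add) ∪ pre:
  G ∩ del = {}  (empty — regression defined)
  G \ add = {at(bay), key_at(k1,hall), locked(d_bay_hall), open(d_office_bay)} \ {at(bay)} = {key_at(k1,hall), locked(d_bay_hall), open(d_office_bay)}
  ∪ pre   = {key_at(k1,hall), locked(d_bay_hall), open(d_office_bay)} ∪ {at(office), open(d_office_bay)}
          = {at(office), key_at(k1,hall), locked(d_bay_hall), open(d_office_bay)}

== RESULT ==
["at(office)", "key_at(k1,hall)", "locked(d_bay_hall)", "open(d_office_bay)"]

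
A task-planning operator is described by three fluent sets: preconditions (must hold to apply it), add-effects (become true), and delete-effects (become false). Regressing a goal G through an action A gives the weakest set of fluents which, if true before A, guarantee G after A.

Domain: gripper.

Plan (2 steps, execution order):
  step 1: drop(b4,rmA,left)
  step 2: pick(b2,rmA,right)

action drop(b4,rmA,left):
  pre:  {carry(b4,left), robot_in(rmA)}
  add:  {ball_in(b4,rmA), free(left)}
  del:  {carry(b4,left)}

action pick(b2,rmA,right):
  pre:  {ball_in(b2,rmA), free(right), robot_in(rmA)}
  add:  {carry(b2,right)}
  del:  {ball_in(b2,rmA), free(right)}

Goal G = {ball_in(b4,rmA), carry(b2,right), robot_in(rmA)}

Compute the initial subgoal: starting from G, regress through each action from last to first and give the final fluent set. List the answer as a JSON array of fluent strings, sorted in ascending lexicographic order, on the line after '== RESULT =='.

Work backward from the goal:
  through step 2 (pick(b2,rmA,right)): drop {carry(b2,right)}, keep {ball_in(b4,rmA), robot_in(rmA)}, require {ball_in(b2,rmA), free(right), robot_in(rmA)}
    → {ball_in(b2,rmA), ball_in(b4,rmA), free(right), robot_in(rmA)}
  through step 1 (drop(b4,rmA,left)): drop {ball_in(b4,rmA)}, keep {ball_in(b2,rmA), free(right), robot_in(rmA)}, require {carry(b4,left), robot_in(rmA)}
    → {ball_in(b2,rmA), carry(b4,left), free(right), robot_in(rmA)}

== RESULT ==
["ball_in(b2,rmA)", "carry(b4,left)", "free(right)", "robot_in(rmA)"]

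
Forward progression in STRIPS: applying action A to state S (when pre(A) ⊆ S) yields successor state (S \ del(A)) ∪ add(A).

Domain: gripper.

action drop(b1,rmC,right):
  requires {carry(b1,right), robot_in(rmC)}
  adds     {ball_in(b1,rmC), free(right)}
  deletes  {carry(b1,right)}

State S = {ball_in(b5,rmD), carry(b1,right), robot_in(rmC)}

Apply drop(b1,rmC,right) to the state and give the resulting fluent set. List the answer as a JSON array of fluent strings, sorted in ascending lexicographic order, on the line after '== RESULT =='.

Progress:
  pre ⊆ S: {carry(b1,right), robot_in(rmC)} ⊆ S  — applicable
  S \ del = {ball_in(b5,rmD), robot_in(rmC)}
  ∪ add   = {ball_in(b1,rmC), ball_in(b5,rmD), free(right), robot_in(rmC)}

== RESULT ==
["ball_in(b1,rmC)", "ball_in(b5,rmD)", "free(right)", "robot_in(rmC)"]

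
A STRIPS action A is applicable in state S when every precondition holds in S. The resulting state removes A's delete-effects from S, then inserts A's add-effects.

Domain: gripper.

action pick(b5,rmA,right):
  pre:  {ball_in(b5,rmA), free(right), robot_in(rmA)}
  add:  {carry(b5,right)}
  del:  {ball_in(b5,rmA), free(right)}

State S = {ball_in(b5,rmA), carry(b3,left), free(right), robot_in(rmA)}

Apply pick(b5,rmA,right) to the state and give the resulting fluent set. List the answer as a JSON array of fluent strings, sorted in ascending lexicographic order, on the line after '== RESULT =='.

Progress:
  pre ⊆ S: {ball_in(b5,rmA), free(right), robot_in(rmA)} ⊆ S  — applicable
  S \ del = {carry(b3,left), robot_in(rmA)}
  ∪ add   = {carry(b3,left), carry(b5,right), robot_in(rmA)}

== RESULT ==
["carry(b3,left)", "carry(b5,right)", "robot_in(rmA)"]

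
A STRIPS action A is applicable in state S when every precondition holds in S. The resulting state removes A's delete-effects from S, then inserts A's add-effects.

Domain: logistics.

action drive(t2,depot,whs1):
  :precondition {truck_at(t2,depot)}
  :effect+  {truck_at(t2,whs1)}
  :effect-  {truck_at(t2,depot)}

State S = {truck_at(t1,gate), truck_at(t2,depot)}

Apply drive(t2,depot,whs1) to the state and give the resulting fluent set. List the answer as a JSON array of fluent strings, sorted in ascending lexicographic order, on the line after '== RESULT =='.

Compute (S \ del) ∪ add:
  pre ⊆ S: {truck_at(t2,depot)} ⊆ S  — applicable
  S \ del = {truck_at(t1,gate)}
  ∪ add   = {truck_at(t1,gate), truck_at(t2,whs1)}

== RESULT ==
["truck_at(t1,gate)", "truck_at(t2,whs1)"]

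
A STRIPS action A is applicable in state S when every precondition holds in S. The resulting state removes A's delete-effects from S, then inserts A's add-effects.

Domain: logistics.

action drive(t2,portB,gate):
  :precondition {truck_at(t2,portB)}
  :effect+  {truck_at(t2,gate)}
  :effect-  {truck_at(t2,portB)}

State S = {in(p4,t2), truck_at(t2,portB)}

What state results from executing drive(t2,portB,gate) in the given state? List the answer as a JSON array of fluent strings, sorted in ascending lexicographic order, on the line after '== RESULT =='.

Progress:
  pre ⊆ S: {truck_at(t2,portB)} ⊆ S  — applicable
  S \ del = {in(p4,t2)}
  ∪ add   = {in(p4,t2), truck_at(t2,gate)}

== RESULT ==
["in(p4,t2)", "truck_at(t2,gate)"]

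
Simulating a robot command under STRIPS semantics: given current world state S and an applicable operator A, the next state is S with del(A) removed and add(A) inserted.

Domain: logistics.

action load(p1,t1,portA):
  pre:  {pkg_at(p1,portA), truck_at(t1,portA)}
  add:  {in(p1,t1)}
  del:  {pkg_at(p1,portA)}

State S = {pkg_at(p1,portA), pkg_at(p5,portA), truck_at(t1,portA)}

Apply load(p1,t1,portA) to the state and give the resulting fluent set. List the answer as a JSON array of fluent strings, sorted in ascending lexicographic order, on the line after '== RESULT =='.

Compute (S \ del) ∪ add:
  pre ⊆ S: {pkg_at(p1,portA), truck_at(t1,portA)} ⊆ S  — applicable
  S \ del = {pkg_at(p5,portA), truck_at(t1,portA)}
  ∪ add   = {in(p1,t1), pkg_at(p5,portA), truck_at(t1,portA)}

== RESULT ==
["in(p1,t1)", "pkg_at(p5,portA)", "truck_at(t1,portA)"]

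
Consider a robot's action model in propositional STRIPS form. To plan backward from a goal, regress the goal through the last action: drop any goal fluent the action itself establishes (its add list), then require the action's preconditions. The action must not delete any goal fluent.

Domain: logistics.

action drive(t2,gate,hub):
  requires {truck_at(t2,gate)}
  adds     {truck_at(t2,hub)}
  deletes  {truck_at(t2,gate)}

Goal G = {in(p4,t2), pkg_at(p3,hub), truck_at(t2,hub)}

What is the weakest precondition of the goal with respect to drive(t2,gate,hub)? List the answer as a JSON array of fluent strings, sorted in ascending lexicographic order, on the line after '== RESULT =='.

Regress:
  G ∩ del = {}  (empty — regression defined)
  G \ add = {in(p4,t2), pkg_at(p3,hub), truck_at(t2,hub)} \ {truck_at(t2,hub)} = {in(p4,t2), pkg_at(p3,hub)}
  ∪ pre   = {in(p4,t2), pkg_at(p3,hub)} ∪ {truck_at(t2,gate)}
          = {in(p4,t2), pkg_at(p3,hub), truck_at(t2,gate)}

== RESULT ==
["in(p4,t2)", "pkg_at(p3,hub)", "truck_at(t2,gate)"]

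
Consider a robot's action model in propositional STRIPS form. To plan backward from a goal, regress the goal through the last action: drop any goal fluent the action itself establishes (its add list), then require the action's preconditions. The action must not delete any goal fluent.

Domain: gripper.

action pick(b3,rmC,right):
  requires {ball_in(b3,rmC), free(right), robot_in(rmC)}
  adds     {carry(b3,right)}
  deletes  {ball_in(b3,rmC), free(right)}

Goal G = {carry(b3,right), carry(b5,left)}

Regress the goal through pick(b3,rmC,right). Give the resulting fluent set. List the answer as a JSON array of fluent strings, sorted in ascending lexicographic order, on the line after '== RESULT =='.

Compute (G \ add) ∪ pre:
  G ∩ del = {}  (empty — regression defined)
  G \ add = {carry(b3,right), carry(b5,left)} \ {carry(b3,right)} = {carry(b5,left)}
  ∪ pre   = {carry(b5,left)} ∪ {ball_in(b3,rmC), free(right), robot_in(rmC)}
          = {ball_in(b3,rmC), carry(b5,left), free(right), robot_in(rmC)}

== RESULT ==
["ball_in(b3,rmC)", "carry(b5,left)", "free(right)", "robot_in(rmC)"]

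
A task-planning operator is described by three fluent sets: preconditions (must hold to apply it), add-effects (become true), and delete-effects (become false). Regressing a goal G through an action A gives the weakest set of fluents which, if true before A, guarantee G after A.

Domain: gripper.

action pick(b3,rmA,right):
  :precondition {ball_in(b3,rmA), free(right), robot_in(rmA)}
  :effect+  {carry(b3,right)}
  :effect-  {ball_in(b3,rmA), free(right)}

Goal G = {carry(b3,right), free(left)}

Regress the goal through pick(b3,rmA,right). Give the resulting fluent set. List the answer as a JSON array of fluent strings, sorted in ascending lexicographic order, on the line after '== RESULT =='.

Compute (G \ add) ∪ pre:
  G ∩ del = {}  (empty — regression defined)
  G \ add = {carry(b3,right), free(left)} \ {carry(b3,right)} = {free(left)}
  ∪ pre   = {free(left)} ∪ {ball_in(b3,rmA), free(right), robot_in(rmA)}
          = {ball_in(b3,rmA), free(left), free(right), robot_in(rmA)}

== RESULT ==
["ball_in(b3,rmA)", "free(left)", "free(right)", "robot_in(rmA)"]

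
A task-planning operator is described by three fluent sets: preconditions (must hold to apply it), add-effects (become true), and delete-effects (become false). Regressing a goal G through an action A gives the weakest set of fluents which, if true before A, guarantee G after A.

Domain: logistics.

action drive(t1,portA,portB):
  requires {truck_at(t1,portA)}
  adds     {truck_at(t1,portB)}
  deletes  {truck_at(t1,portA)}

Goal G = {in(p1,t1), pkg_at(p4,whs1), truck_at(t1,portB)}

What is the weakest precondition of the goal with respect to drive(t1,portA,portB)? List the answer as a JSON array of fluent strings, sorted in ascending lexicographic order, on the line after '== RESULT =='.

Regress:
  G ∩ del = {}  (empty — regression defined)
  G \ add = {in(p1,t1), pkg_at(p4,whs1), truck_at(t1,portB)} \ {truck_at(t1,portB)} = {in(p1,t1), pkg_at(p4,whs1)}
  ∪ pre   = {in(p1,t1), pkg_at(p4,whs1)} ∪ {truck_at(t1,portA)}
          = {in(p1,t1), pkg_at(p4,whs1), truck_at(t1,portA)}

== RESULT ==
["in(p1,t1)", "pkg_at(p4,whs1)", "truck_at(t1,portA)"]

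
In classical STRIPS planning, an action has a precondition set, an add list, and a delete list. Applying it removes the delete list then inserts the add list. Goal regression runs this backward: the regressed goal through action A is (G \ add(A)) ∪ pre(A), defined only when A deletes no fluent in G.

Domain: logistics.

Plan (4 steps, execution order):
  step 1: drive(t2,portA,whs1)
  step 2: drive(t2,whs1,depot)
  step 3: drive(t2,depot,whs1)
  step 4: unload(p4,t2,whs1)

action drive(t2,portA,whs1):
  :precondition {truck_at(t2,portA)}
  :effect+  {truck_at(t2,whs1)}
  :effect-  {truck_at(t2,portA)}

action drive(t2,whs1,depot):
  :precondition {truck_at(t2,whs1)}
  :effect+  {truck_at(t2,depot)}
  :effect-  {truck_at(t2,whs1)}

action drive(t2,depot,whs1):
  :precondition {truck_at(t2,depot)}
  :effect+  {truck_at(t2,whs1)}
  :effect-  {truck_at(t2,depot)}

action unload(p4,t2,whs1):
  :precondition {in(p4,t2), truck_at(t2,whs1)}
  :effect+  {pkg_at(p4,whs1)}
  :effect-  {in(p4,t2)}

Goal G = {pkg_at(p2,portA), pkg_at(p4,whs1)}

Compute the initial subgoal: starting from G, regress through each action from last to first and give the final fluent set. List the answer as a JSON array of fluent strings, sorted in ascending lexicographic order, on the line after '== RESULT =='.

Regress step by step:
  through step 4 (unload(p4,t2,whs1)): drop {pkg_at(p4,whs1)}, keep {pkg_at(p2,portA)}, require {in(p4,t2), truck_at(t2,whs1)}
    → {in(p4,t2), pkg_at(p2,portA), truck_at(t2,whs1)}
  through step 3 (drive(t2,depot,whs1)): drop {truck_at(t2,whs1)}, keep {in(p4,t2), pkg_at(p2,portA)}, require {truck_at(t2,depot)}
    → {in(p4,t2), pkg_at(p2,portA), truck_at(t2,depot)}
  through step 2 (drive(t2,whs1,depot)): drop {truck_at(t2,depot)}, keep {in(p4,t2), pkg_at(p2,portA)}, require {truck_at(t2,whs1)}
    → {in(p4,t2), pkg_at(p2,portA), truck_at(t2,whs1)}
  through step 1 (drive(t2,portA,whs1)): drop {truck_at(t2,whs1)}, keep {in(p4,t2), pkg_at(p2,portA)}, require {truck_at(t2,portA)}
    → {in(p4,t2), pkg_at(p2,portA), truck_at(t2,portA)}

== RESULT ==
["in(p4,t2)", "pkg_at(p2,portA)", "truck_at(t2,portA)"]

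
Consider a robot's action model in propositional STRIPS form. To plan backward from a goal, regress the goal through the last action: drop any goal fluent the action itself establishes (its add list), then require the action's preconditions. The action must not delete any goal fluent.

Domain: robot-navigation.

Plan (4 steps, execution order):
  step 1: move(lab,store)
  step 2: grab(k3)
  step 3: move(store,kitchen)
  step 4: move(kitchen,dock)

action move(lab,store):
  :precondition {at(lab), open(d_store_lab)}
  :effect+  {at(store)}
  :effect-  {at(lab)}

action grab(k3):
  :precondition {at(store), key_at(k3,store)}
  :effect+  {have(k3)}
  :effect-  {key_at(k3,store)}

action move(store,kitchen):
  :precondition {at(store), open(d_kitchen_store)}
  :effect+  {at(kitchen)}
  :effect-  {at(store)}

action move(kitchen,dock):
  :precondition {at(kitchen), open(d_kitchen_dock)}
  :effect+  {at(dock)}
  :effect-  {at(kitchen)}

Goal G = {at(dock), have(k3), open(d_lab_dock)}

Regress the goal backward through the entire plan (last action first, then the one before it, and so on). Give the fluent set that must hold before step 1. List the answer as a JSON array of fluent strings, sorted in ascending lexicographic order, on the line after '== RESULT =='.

Work backward from the goal:
  through step 4 (move(kitchen,dock)): drop {at(dock)}, keep {have(k3), open(d_lab_dock)}, require {at(kitchen), open(d_kitchen_dock)}
    → {at(kitchen), have(k3), open(d_kitchen_dock), open(d_lab_dock)}
  through step 3 (move(store,kitchen)): drop {at(kitchen)}, keep {have(k3), open(d_kitchen_dock), open(d_lab_dock)}, require {at(store), open(d_kitchen_store)}
    → {at(store), have(k3), open(d_kitchen_dock), open(d_kitchen_store), open(d_lab_dock)}
  through step 2 (grab(k3)): drop {have(k3)}, keep {at(store), open(d_kitchen_dock), open(d_kitchen_store), open(d_lab_dock)}, require {at(store), key_at(k3,store)}
    → {at(store), key_at(k3,store), open(d_kitchen_dock), open(d_kitchen_store), open(d_lab_dock)}
  through step 1 (move(lab,store)): drop {at(store)}, keep {key_at(k3,store), open(d_kitchen_dock), open(d_kitchen_store), open(d_lab_dock)}, require {at(lab), open(d_store_lab)}
    → {at(lab), key_at(k3,store), open(d_kitchen_dock), open(d_kitchen_store), open(d_lab_dock), open(d_store_lab)}

== RESULT ==
["at(lab)", "key_at(k3,store)", "open(d_kitchen_dock)", "open(d_kitchen_store)", "open(d_lab_dock)", "open(d_store_lab)"]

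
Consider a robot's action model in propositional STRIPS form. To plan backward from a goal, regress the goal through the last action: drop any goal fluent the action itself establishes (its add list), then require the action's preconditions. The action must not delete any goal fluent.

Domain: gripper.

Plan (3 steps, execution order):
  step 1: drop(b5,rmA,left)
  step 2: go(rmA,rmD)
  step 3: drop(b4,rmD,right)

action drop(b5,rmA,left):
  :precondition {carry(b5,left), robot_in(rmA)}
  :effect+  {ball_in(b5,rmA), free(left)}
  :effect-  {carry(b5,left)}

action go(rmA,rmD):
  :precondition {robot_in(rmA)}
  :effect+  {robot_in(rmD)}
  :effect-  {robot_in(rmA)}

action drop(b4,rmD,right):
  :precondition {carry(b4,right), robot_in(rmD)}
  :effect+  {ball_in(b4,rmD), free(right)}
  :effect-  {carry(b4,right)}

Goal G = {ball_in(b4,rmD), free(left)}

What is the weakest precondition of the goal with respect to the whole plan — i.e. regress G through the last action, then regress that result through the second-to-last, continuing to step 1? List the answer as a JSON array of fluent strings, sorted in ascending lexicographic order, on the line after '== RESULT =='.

Work backward from the goal:
  through step 3 (drop(b4,rmD,right)): drop {ball_in(b4,rmD)}, keep {free(left)}, require {carry(b4,right), robot_in(rmD)}
    → {carry(b4,right), free(left), robot_in(rmD)}
  through step 2 (go(rmA,rmD)): drop {robot_in(rmD)}, keep {carry(b4,right), free(left)}, require {robot_in(rmA)}
    → {carry(b4,right), free(left), robot_in(rmA)}
  through step 1 (drop(b5,rmA,left)): drop {free(left)}, keep {carry(b4,right), robot_in(rmA)}, require {carry(b5,left), robot_in(rmA)}
    → {carry(b4,right), carry(b5,left), robot_in(rmA)}

== RESULT ==
["carry(b4,right)", "carry(b5,left)", "robot_in(rmA)"]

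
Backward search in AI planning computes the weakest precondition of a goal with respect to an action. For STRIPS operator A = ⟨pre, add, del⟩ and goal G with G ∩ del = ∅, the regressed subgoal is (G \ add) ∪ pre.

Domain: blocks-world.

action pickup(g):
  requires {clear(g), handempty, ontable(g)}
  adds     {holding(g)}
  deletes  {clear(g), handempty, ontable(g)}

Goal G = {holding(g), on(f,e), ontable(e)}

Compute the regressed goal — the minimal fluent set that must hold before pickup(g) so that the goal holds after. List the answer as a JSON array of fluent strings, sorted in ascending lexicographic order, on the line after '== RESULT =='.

Regress:
  G ∩ del = {}  (empty — regression defined)
  G \ add = {holding(g), on(f,e), ontable(e)} \ {holding(g)} = {on(f,e), ontable(e)}
  ∪ pre   = {on(f,e), ontable(e)} ∪ {clear(g), handempty, ontable(g)}
          = {clear(g), handempty, on(f,e), ontable(e), ontable(g)}

== RESULT ==
["clear(g)", "handempty", "on(f,e)", "ontable(e)", "ontable(g)"]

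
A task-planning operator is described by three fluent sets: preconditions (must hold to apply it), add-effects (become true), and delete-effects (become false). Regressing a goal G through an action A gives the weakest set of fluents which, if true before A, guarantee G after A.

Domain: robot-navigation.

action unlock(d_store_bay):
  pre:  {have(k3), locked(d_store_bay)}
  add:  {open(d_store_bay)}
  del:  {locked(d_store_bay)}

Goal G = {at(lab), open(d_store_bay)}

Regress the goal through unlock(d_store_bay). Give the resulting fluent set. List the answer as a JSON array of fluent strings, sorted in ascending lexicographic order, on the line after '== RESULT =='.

Regress:
  G ∩ del = {}  (empty — regression defined)
  G \ add = {at(lab), open(d_store_bay)} \ {open(d_store_bay)} = {at(lab)}
  ∪ pre   = {at(lab)} ∪ {have(k3), locked(d_store_bay)}
          = {at(lab), have(k3), locked(d_store_bay)}

== RESULT ==
["at(lab)", "have(k3)", "locked(d_store_bay)"]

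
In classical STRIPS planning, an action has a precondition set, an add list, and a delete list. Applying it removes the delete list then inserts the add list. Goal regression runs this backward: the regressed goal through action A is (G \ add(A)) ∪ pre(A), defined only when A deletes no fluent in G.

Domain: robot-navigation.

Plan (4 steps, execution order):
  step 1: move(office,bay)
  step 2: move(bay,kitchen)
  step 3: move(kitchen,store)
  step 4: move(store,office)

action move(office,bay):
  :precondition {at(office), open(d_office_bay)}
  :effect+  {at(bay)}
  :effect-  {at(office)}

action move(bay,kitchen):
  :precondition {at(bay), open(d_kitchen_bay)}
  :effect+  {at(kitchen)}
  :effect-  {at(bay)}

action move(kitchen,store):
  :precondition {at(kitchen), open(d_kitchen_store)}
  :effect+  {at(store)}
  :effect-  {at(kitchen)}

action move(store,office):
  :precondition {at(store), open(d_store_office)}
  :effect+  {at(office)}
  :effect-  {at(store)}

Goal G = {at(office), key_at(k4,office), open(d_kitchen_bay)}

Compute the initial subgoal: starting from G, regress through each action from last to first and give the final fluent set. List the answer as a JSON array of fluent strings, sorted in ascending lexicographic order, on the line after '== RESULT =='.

Regress step by step:
  through step 4 (move(store,office)): drop {at(office)}, keep {key_at(k4,office), open(d_kitchen_bay)}, require {at(store), open(d_store_office)}
    → {at(store), key_at(k4,office), open(d_kitchen_bay), open(d_store_office)}
  through step 3 (move(kitchen,store)): drop {at(store)}, keep {key_at(k4,office), open(d_kitchen_bay), open(d_store_office)}, require {at(kitchen), open(d_kitchen_store)}
    → {at(kitchen), key_at(k4,office), open(d_kitchen_bay), open(d_kitchen_store), open(d_store_office)}
  through step 2 (move(bay,kitchen)): drop {at(kitchen)}, keep {key_at(k4,office), open(d_kitchen_bay), open(d_kitchen_store), open(d_store_office)}, require {at(bay), open(d_kitchen_bay)}
    → {at(bay), key_at(k4,office), open(d_kitchen_bay), open(d_kitchen_store), open(d_store_office)}
  through step 1 (move(office,bay)): drop {at(bay)}, keep {key_at(k4,office), open(d_kitchen_bay), open(d_kitchen_store), open(d_store_office)}, require {at(office), open(d_office_bay)}
    → {at(office), key_at(k4,office), open(d_kitchen_bay), open(d_kitchen_store), open(d_office_bay), open(d_store_office)}

== RESULT ==
["at(office)", "key_at(k4,office)", "open(d_kitchen_bay)", "open(d_kitchen_store)", "open(d_office_bay)", "open(d_store_office)"]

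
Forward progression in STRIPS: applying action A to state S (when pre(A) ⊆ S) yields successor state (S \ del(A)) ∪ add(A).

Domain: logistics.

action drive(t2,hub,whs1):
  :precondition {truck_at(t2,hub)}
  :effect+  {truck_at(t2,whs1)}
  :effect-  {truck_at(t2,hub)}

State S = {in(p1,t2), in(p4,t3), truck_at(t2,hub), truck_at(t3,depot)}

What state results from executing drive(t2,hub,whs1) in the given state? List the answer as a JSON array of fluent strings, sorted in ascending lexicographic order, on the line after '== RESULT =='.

Compute (S \ del) ∪ add:
  pre ⊆ S: {truck_at(t2,hub)} ⊆ S  — applicable
  S \ del = {in(p1,t2), in(p4,t3), truck_at(t3,depot)}
  ∪ add   = {in(p1,t2), in(p4,t3), truck_at(t2,whs1), truck_at(t3,depot)}

== RESULT ==
["in(p1,t2)", "in(p4,t3)", "truck_at(t2,whs1)", "truck_at(t3,depot)"]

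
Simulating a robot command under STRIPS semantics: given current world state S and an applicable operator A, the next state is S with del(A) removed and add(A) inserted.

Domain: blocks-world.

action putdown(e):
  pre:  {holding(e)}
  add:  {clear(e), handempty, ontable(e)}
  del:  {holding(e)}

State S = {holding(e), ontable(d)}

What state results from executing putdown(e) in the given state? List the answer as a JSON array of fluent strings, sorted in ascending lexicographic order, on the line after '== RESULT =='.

Progress:
  pre ⊆ S: {holding(e)} ⊆ S  — applicable
  S \ del = {ontable(d)}
  ∪ add   = {clear(e), handempty, ontable(d), ontable(e)}

== RESULT ==
["clear(e)", "handempty", "ontable(d)", "ontable(e)"]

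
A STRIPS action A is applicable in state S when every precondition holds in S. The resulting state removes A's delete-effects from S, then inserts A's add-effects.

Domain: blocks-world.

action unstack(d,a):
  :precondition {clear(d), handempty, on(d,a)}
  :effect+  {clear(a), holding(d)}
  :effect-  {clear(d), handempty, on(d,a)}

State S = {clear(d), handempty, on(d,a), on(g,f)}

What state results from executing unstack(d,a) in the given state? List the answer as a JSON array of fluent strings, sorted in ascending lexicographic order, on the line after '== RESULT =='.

Compute (S \ del) ∪ add:
  pre ⊆ S: {clear(d), handempty, on(d,a)} ⊆ S  — applicable
  S \ del = {on(g,f)}
  ∪ add   = {clear(a), holding(d), on(g,f)}

== RESULT ==
["clear(a)", "holding(d)", "on(g,f)"]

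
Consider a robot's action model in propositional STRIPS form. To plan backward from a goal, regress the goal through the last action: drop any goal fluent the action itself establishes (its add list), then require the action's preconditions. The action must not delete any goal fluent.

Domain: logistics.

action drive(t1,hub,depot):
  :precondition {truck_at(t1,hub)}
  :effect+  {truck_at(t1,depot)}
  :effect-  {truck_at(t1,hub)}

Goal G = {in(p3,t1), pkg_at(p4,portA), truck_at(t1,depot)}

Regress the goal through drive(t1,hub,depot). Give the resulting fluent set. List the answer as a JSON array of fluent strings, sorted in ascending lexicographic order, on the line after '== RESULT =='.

Compute (G \ add) ∪ pre:
  G ∩ del = {}  (empty — regression defined)
  G \ add = {in(p3,t1), pkg_at(p4,portA), truck_at(t1,depot)} \ {truck_at(t1,depot)} = {in(p3,t1), pkg_at(p4,portA)}
  ∪ pre   = {in(p3,t1), pkg_at(p4,portA)} ∪ {truck_at(t1,hub)}
          = {in(p3,t1), pkg_at(p4,portA), truck_at(t1,hub)}

== RESULT ==
["in(p3,t1)", "pkg_at(p4,portA)", "truck_at(t1,hub)"]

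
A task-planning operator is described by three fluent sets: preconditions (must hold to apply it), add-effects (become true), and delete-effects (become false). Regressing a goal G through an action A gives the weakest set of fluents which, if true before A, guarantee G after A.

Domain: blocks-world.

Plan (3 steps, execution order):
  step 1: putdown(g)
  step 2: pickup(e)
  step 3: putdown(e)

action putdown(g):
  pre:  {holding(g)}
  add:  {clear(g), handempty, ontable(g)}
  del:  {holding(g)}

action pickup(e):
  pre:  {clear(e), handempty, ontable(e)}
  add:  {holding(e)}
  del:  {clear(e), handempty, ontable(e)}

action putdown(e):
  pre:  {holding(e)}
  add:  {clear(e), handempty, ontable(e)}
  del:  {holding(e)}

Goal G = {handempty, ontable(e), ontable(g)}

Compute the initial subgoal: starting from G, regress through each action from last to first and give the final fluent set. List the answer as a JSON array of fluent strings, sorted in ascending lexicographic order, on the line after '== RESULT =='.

Regress step by step:
  through step 3 (putdown(e)): drop {handempty, ontable(e)}, keep {ontable(g)}, require {holding(e)}
    → {holding(e), ontable(g)}
  through step 2 (pickup(e)): drop {holding(e)}, keep {ontable(g)}, require {clear(e), handempty, ontable(e)}
    → {clear(e), handempty, ontable(e), ontable(g)}
  through step 1 (putdown(g)): drop {handempty, ontable(g)}, keep {clear(e), ontable(e)}, require {holding(g)}
    → {clear(e), holding(g), ontable(e)}

== RESULT ==
["clear(e)", "holding(g)", "ontable(e)"]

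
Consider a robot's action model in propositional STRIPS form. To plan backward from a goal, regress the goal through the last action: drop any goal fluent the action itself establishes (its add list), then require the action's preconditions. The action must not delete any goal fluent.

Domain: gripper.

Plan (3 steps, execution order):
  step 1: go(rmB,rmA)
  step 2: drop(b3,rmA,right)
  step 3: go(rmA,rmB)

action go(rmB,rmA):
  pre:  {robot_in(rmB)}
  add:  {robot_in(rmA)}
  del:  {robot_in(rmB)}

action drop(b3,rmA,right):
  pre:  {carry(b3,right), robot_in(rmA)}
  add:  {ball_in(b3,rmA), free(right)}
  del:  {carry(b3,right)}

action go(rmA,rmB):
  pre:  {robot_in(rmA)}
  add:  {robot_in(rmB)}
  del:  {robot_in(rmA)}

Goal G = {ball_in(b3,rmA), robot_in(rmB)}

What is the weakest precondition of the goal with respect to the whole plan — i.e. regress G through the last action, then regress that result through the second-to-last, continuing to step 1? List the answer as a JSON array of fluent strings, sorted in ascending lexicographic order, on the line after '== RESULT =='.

Work backward from the goal:
  through step 3 (go(rmA,rmB)): drop {robot_in(rmB)}, keep {ball_in(b3,rmA)}, require {robot_in(rmA)}
    → {ball_in(b3,rmA), robot_in(rmA)}
  through step 2 (drop(b3,rmA,right)): drop {ball_in(b3,rmA)}, keep {robot_in(rmA)}, require {carry(b3,right), robot_in(rmA)}
    → {carry(b3,right), robot_in(rmA)}
  through step 1 (go(rmB,rmA)): drop {robot_in(rmA)}, keep {carry(b3,right)}, require {robot_in(rmB)}
    → {carry(b3,right), robot_in(rmB)}

== RESULT ==
["carry(b3,right)", "robot_in(rmB)"]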